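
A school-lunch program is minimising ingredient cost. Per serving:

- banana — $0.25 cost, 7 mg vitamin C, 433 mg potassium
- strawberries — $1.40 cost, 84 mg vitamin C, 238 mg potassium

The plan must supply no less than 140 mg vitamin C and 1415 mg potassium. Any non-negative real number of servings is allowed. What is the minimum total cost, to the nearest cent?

$2.66

Two binding constraints pin down two serving amounts, so the optimal mix uses at most two foods. The candidates are each food alone (scaled to the tighter of vitamin C/potassium) and each pair with both constraints tight.
banana only: max(140/7, 1415/433) = 20 servings → $5.00.
strawberries only: max(140/84, 1415/238) = 5.945 servings → $8.32.
banana + strawberries with both tight: 2.465 servings and 1.461 servings → $2.66.
The minimum over all feasible corners is $2.66.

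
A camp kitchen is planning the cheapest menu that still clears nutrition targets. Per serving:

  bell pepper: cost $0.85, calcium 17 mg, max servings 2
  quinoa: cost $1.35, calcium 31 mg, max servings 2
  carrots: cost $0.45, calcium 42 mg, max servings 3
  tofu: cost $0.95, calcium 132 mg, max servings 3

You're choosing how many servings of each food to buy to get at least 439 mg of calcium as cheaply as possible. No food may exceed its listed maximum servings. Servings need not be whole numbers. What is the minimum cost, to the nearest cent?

Cost per mg of calcium: tofu $0.0072, carrots $0.0107, quinoa $0.0435, bell pepper $0.0500.
Take 3 servings of tofu: +396.0 mg calcium for $2.85 (total $2.85, still need 43.0 mg).
Take 1.024 servings of carrots: +43.0 mg calcium for $0.46 (total $3.31, still need 0.0 mg).
Filling from the cheapest source first is optimal under one linear minimum: $3.31.

$3.31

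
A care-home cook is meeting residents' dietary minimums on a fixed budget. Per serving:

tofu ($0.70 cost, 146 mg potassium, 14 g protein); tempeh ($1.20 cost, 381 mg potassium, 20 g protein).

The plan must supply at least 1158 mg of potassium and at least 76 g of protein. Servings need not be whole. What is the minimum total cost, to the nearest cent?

Check every corner: each single food scaled to meet both minima, and each pair solved so both constraints bind.
tofu only: max(1158/146, 76/14) = 7.932 servings → $5.55.
tempeh only: max(1158/381, 76/20) = 3.8 servings → $4.56.
tofu + tempeh with both tight: 2.401 servings and 2.119 servings → $4.22.
The minimum over all feasible corners is $4.22.

$4.22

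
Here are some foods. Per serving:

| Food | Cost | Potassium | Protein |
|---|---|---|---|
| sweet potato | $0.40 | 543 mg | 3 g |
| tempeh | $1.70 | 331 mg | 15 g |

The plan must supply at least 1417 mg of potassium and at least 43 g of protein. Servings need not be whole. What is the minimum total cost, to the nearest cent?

$4.93

A basic optimal solution has at most two foods positive. Try each food alone and each pair with both targets met exactly.
sweet potato only: max(1417/543, 43/3) = 14.33 servings → $5.73.
tempeh only: max(1417/331, 43/15) = 4.281 servings → $7.28.
sweet potato + tempeh with both tight: 0.9818 servings and 2.67 servings → $4.93.
So the least-cost plan costs $4.93.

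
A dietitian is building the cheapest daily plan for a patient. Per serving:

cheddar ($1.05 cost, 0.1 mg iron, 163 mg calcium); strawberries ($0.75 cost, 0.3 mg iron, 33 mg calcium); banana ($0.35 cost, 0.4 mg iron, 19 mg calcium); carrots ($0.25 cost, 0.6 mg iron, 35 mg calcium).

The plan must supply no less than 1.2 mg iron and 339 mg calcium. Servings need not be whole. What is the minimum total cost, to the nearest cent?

$2.23

An LP optimum is at a vertex; with two nutrient constraints at most two foods are used. Check each candidate.
cheddar only: max(1.2/0.1, 339/163) = 12 servings → $12.60.
strawberries only: max(1.2/0.3, 339/33) = 10.27 servings → $7.70.
banana only: max(1.2/0.4, 339/19) = 17.84 servings → $6.24.
carrots only: max(1.2/0.6, 339/35) = 9.686 servings → $2.42.
cheddar + strawberries with both tight: 1.362 servings and 3.546 servings → $4.09.
cheddar + banana with both tight: 1.782 servings and 2.555 servings → $2.77.
cheddar + carrots with both tight: 1.712 servings and 1.715 servings → $2.23.
strawberries + banana: the both-tight solution has a negative serving — not a feasible corner.
strawberries + carrots: intersection lies outside the first quadrant.
banana + carrots: the both-tight solution has a negative serving — not a feasible corner.
Cheapest feasible corner: $2.23.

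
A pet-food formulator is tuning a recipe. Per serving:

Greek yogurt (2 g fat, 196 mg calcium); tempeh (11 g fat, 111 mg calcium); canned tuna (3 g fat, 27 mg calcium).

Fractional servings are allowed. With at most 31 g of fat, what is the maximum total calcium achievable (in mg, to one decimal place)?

Calcium per g fat: Greek yogurt 98, tempeh 10.09, canned tuna 9.
With no serving limits, spend the whole fat allowance on Greek yogurt: 31 g / 2 g × 196 mg = 3038.0 mg.

3038.0 mg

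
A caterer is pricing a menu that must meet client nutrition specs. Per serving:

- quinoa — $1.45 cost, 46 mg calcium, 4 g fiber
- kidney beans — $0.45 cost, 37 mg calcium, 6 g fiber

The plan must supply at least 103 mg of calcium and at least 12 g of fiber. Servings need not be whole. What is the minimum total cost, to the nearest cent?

quinoa only: max(103/46, 12/4) = 3 servings → $4.35.
kidney beans only: max(103/37, 12/6) = 2.784 servings → $1.25.
quinoa + kidney beans with both tight: 1.359 servings and 1.094 servings → $2.46.
Cheapest feasible corner: $1.25.

$1.25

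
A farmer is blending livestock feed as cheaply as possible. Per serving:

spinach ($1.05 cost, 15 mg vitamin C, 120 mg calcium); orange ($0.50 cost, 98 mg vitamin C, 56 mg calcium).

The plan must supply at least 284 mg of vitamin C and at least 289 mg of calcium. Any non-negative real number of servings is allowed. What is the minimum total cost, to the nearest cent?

$2.56

An LP optimum is at a vertex; with two nutrient constraints at most two foods are used. Check each candidate.
spinach only: max(284/15, 289/120) = 18.93 servings → $19.88.
orange only: max(284/98, 289/56) = 5.161 servings → $2.58.
spinach + orange with both tight: 1.137 servings and 2.724 servings → $2.56.
So the least-cost plan costs $2.56.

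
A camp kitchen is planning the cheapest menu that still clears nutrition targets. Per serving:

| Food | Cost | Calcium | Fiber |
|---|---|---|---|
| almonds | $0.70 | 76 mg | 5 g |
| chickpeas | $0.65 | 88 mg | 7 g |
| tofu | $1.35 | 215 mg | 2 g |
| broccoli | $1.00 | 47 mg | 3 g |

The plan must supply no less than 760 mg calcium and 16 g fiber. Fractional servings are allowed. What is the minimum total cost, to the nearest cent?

$4.91

A basic optimal solution has at most two foods positive. Try each food alone and each pair with both targets met exactly.
almonds only: max(760/76, 16/5) = 10 servings → $7.00.
chickpeas only: max(760/88, 16/7) = 8.636 servings → $5.61.
tofu only: max(760/215, 16/2) = 8 servings → $10.80.
broccoli only: max(760/47, 16/3) = 16.17 servings → $16.17.
almonds + chickpeas: the both-tight solution has a negative serving — not a feasible corner.
almonds + tofu with both tight: 2.08 servings and 2.8 servings → $5.24.
almonds + broccoli: the both-tight solution has a negative serving — not a feasible corner.
chickpeas + tofu with both tight: 1.445 servings and 2.944 servings → $4.91.
chickpeas + broccoli: intersection lies outside the first quadrant.
tofu + broccoli with both tight: 2.773 servings and 3.485 servings → $7.23.
So the least-cost plan costs $4.91.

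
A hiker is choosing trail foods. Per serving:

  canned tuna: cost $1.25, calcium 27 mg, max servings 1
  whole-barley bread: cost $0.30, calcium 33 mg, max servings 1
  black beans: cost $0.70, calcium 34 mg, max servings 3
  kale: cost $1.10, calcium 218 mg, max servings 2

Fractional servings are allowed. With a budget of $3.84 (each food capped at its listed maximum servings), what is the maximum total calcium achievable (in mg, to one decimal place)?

Calcium per dollar: kale 198.2, whole-barley bread 110, black beans 48.57, canned tuna 21.6.
Take 2 servings of kale: spends $2.20, +436.0 mg calcium (running total 436.0 mg).
Take 1 serving of whole-barley bread: spends $0.30, +33.0 mg calcium (running total 469.0 mg).
Take 1.914 servings of black beans: spends $1.34, +65.1 mg calcium (running total 534.1 mg).
Greedy by best ratio exhausts the cost allowance optimally: 534.1 mg.

534.1 mg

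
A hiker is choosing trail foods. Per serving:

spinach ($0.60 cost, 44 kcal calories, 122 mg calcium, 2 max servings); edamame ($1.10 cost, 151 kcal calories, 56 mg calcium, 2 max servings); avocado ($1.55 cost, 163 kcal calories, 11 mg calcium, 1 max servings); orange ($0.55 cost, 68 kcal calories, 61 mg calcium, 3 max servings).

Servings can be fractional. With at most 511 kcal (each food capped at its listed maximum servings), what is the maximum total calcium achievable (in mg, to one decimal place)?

Calcium per kcal: spinach 2.773, orange 0.8971, edamame 0.3709, avocado 0.06748.
Take 2 servings of spinach: uses 88 kcal, +244.0 mg calcium (running total 244.0 mg).
Take 3 servings of orange: uses 204 kcal, +183.0 mg calcium (running total 427.0 mg).
Take 1.45 servings of edamame: uses 219 kcal, +81.2 mg calcium (running total 508.2 mg).
Greedy by best ratio exhausts the calories allowance optimally: 508.2 mg.

508.2 mg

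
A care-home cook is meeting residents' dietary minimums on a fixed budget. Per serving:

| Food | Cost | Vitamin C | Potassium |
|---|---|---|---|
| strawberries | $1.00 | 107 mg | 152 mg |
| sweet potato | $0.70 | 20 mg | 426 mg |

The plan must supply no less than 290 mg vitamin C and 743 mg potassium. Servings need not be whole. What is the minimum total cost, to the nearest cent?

Minimising a linear cost over {vitamin C ≥ 290, potassium ≥ 743, servings ≥ 0} — the optimum is at a vertex, using one or two foods.
strawberries only: max(290/107, 743/152) = 4.888 servings → $4.89.
sweet potato only: max(290/20, 743/426) = 14.5 servings → $10.15.
strawberries + sweet potato with both tight: 2.555 servings and 0.8326 servings → $3.14.
So the least-cost plan costs $3.14.

$3.14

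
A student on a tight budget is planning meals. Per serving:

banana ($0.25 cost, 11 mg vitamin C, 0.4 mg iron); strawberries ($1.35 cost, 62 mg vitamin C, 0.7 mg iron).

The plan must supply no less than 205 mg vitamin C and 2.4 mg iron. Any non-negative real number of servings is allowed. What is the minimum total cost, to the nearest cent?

$4.47

This is a tiny linear program; its minimum lies at a vertex of the feasible set. List the vertices and price them.
banana only: max(205/11, 2.4/0.4) = 18.64 servings → $4.66.
strawberries only: max(205/62, 2.4/0.7) = 3.429 servings → $4.63.
banana + strawberries with both tight: 0.3099 servings and 3.251 servings → $4.47.
So the least-cost plan costs $4.47.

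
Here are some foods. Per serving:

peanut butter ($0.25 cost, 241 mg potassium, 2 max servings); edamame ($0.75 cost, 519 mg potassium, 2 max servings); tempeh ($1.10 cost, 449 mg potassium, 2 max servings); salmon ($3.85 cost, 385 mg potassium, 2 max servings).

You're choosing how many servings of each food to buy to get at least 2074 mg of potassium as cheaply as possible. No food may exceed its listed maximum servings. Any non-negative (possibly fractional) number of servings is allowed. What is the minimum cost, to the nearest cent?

Cost per mg of potassium: peanut butter $0.0010, edamame $0.0014, tempeh $0.0024, salmon $0.0100.
Take 2 servings of peanut butter: +482.0 mg potassium for $0.50 (total $0.50, still need 1592.0 mg).
Take 2 servings of edamame: +1038.0 mg potassium for $1.50 (total $2.00, still need 554.0 mg).
Take 1.234 servings of tempeh: +554.0 mg potassium for $1.36 (total $3.36, still need 0.0 mg).
Filling from the cheapest source first is optimal under one linear minimum: $3.36.

$3.36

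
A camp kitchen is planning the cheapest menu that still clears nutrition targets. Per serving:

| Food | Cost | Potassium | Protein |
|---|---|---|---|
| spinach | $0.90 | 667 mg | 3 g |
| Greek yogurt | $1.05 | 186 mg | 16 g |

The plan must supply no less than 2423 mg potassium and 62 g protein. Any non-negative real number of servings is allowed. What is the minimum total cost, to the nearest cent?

An LP optimum is at a vertex; with two nutrient constraints at most two foods are used. Check each candidate.
spinach only: max(2423/667, 62/3) = 20.67 servings → $18.60.
Greek yogurt only: max(2423/186, 62/16) = 13.03 servings → $13.68.
spinach + Greek yogurt with both tight: 2.693 servings and 3.37 servings → $5.96.
Cheapest feasible corner: $5.96.

$5.96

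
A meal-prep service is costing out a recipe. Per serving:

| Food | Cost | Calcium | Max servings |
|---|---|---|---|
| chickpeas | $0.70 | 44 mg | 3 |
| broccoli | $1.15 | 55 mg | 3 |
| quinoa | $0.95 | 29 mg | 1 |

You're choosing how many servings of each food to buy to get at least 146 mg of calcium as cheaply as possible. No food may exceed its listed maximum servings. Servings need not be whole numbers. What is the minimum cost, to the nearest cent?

Cost per mg of calcium: chickpeas $0.0159, broccoli $0.0209, quinoa $0.0328.
Take 3 servings of chickpeas: +132.0 mg calcium for $2.10 (total $2.10, still need 14.0 mg).
Take 0.2545 servings of broccoli: +14.0 mg calcium for $0.29 (total $2.39, still need 0.0 mg).
Greedy by cheapest-per-mg is optimal for a single linear constraint, so the minimum cost is $2.39.

$2.39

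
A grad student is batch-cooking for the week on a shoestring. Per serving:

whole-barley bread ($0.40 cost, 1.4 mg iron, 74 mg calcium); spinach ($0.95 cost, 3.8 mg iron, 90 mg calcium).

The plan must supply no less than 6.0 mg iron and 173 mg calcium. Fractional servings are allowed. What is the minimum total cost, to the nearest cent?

At the optimum either one food covers both requirements or two foods hit both targets exactly; no other combination can be cheaper.
whole-barley bread only: max(6.0/1.4, 173/74) = 4.286 servings → $1.71.
spinach only: max(6.0/3.8, 173/90) = 1.922 servings → $1.83.
whole-barley bread + spinach with both tight: 0.7564 servings and 1.3 servings → $1.54.
Cheapest feasible corner: $1.54.

$1.54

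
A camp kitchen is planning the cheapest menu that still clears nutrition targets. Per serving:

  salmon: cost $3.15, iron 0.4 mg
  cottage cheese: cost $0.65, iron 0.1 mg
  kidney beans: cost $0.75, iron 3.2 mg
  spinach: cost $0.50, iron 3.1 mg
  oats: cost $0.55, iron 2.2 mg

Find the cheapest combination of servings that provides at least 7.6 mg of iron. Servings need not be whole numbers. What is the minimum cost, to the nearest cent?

Cost per mg of iron: spinach $0.1613, kidney beans $0.2344, oats $0.2500, cottage cheese $6.5000, salmon $7.8750.
With no serving limits, use only spinach: 7.6 mg / 3.1 mg = 2.452 servings × $0.50 = $1.23.

$1.23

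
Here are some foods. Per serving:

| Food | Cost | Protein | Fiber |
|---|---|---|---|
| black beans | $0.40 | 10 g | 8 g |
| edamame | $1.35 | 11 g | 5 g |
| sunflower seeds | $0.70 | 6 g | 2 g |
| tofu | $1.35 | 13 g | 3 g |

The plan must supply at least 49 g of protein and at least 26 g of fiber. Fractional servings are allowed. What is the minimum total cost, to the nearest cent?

With two linear requirements the optimum uses one or two foods; enumerate the corners.
black beans only: max(49/10, 26/8) = 4.9 servings → $1.96.
edamame only: max(49/11, 26/5) = 5.2 servings → $7.02.
sunflower seeds only: max(49/6, 26/2) = 13 servings → $9.10.
tofu only: max(49/13, 26/3) = 8.667 servings → $11.70.
black beans + edamame with both tight: 1.079 servings and 3.474 servings → $5.12.
black beans + sunflower seeds with both tight: 2.071 servings and 4.714 servings → $4.13.
black beans + tofu with both tight: 2.581 servings and 1.784 servings → $3.44.
edamame + sunflower seeds with both targets exact would need a negative amount; discard.
edamame + tofu: the both-tight solution has a negative serving — not a feasible corner.
sunflower seeds + tofu with both targets exact would need a negative amount; discard.
The minimum over all feasible corners is $1.96.

$1.96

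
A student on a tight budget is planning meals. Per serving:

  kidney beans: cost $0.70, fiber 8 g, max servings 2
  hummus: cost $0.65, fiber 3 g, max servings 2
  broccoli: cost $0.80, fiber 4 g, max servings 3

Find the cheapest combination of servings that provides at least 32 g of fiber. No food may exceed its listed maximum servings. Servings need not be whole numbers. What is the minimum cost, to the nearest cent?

Cost per g of fiber: kidney beans $0.0875, broccoli $0.2000, hummus $0.2167.
Take 2 servings of kidney beans: +16.0 g fiber for $1.40 (total $1.40, still need 16.0 g).
Take 3 servings of broccoli: +12.0 g fiber for $2.40 (total $3.80, still need 4.0 g).
Take 1.333 servings of hummus: +4.0 g fiber for $0.87 (total $4.67, still need 0.0 g).
Filling from the cheapest source first is optimal under one linear minimum: $4.67.

$4.67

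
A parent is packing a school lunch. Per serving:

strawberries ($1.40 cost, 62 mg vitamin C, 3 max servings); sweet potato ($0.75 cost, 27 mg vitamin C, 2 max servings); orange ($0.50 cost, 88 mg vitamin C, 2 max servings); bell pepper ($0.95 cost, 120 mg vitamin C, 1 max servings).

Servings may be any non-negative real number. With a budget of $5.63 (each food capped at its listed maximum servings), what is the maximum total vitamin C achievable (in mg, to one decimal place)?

Vitamin C per dollar: orange 176, bell pepper 126.3, strawberries 44.29, sweet potato 36.
Take 2 servings of orange: spends $1.00, +176.0 mg vitamin C (running total 176.0 mg).
Take 1 serving of bell pepper: spends $0.95, +120.0 mg vitamin C (running total 296.0 mg).
Take 2.629 servings of strawberries: spends $3.68, +163.0 mg vitamin C (running total 459.0 mg).
Greedy by best ratio exhausts the cost allowance optimally: 459.0 mg.

459.0 mg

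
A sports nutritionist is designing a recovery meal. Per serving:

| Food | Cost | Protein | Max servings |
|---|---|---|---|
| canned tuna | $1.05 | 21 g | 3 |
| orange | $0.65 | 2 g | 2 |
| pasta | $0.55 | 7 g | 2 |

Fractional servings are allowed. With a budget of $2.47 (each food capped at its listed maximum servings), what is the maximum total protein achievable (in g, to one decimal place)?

Protein per dollar: canned tuna 20, pasta 12.73, orange 3.077.
Take 2.352 servings of canned tuna: spends $2.47, +49.4 g protein (running total 49.4 g).
Greedy by best ratio exhausts the cost allowance optimally: 49.4 g.

49.4 g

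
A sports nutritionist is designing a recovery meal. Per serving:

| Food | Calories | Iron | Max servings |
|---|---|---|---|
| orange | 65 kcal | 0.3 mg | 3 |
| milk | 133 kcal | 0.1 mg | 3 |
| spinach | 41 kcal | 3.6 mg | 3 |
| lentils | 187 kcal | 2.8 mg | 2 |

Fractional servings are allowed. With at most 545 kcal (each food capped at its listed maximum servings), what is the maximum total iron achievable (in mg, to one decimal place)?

16.6 mg

Iron per kcal: spinach 0.0878, lentils 0.01497, orange 0.004615, milk 0.0007519.
Take 3 servings of spinach: uses 123 kcal, +10.8 mg iron (running total 10.8 mg).
Take 2 servings of lentils: uses 374 kcal, +5.6 mg iron (running total 16.4 mg).
Take 0.7385 servings of orange: uses 48 kcal, +0.2 mg iron (running total 16.6 mg).
Filling greedily by iron-per-kcal is optimal for one linear limit, giving 16.6 mg.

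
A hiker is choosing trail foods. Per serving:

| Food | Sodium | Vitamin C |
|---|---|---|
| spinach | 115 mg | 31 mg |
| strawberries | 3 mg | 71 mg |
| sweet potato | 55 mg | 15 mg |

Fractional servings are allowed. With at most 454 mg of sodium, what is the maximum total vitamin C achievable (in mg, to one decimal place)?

Vitamin C per mg sodium: strawberries 23.67, sweet potato 0.2727, spinach 0.2696.
With no serving limits, spend the whole sodium allowance on strawberries: 454 mg / 3 mg × 71 mg = 10744.7 mg.

10744.7 mg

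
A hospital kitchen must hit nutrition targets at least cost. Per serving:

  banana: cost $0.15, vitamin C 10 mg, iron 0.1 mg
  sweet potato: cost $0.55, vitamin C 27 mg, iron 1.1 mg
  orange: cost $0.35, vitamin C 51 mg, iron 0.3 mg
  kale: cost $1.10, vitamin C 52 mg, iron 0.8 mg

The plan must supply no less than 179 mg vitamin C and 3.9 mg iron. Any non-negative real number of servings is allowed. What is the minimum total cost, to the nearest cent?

Compare the cost at each extreme point of the feasible region.
banana only: max(179/10, 3.9/0.1) = 39 servings → $5.85.
sweet potato only: max(179/27, 3.9/1.1) = 6.63 servings → $3.65.
orange only: max(179/51, 3.9/0.3) = 13 servings → $4.55.
kale only: max(179/52, 3.9/0.8) = 4.875 servings → $5.36.
banana + sweet potato with both tight: 11.04 servings and 2.542 servings → $3.05.
banana + orange with both targets exact would need a negative amount; discard.
banana + kale with both targets exact would need a negative amount; discard.
sweet potato + orange with both tight: 3.025 servings and 1.908 servings → $2.33.
sweet potato + kale with both tight: 1.674 servings and 2.573 servings → $3.75.
orange + kale: the both-tight solution has a negative serving — not a feasible corner.
The minimum over all feasible corners is $2.33.

$2.33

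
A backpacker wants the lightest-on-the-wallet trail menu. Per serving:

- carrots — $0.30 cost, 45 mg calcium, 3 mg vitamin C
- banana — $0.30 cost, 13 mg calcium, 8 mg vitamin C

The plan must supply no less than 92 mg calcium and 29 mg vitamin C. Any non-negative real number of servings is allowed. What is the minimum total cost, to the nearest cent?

$1.30

Minimising a linear cost over {calcium ≥ 92, vitamin C ≥ 29, servings ≥ 0} — the optimum is at a vertex, using one or two foods.
carrots only: max(92/45, 29/3) = 9.667 servings → $2.90.
banana only: max(92/13, 29/8) = 7.077 servings → $2.12.
carrots + banana with both tight: 1.118 servings and 3.206 servings → $1.30.
So the least-cost plan costs $1.30.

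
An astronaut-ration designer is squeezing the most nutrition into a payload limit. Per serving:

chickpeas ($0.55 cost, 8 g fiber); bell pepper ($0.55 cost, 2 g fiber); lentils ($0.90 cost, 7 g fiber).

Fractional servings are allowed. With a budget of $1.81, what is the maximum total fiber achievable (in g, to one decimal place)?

26.3 g

Fiber per dollar: chickpeas 14.55, lentils 7.778, bell pepper 3.636.
With no serving limits, spend the whole cost allowance on chickpeas: $1.81 / $0.55 × 8 g = 26.3 g.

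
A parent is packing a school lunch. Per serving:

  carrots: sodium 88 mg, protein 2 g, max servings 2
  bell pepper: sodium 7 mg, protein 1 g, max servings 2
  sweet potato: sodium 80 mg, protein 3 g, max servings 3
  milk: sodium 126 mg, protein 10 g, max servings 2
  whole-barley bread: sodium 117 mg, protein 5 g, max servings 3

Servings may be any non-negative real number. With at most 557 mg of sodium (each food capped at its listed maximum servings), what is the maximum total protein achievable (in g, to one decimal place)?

Protein per mg sodium: bell pepper 0.1429, milk 0.07937, whole-barley bread 0.04274, sweet potato 0.0375, carrots 0.02273.
Take 2 servings of bell pepper: uses 14 mg sodium, +2.0 g protein (running total 2.0 g).
Take 2 servings of milk: uses 252 mg sodium, +20.0 g protein (running total 22.0 g).
Take 2.487 servings of whole-barley bread: uses 291 mg sodium, +12.4 g protein (running total 34.4 g).
Filling greedily by protein-per-mg sodium is optimal for one linear limit, giving 34.4 g.

34.4 g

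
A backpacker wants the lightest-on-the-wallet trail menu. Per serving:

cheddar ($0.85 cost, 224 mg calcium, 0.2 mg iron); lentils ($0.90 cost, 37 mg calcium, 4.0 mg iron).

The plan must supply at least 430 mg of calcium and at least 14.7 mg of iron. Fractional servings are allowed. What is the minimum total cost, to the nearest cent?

$4.37

With two linear requirements the optimum uses one or two foods; enumerate the corners.
cheddar only: max(430/224, 14.7/0.2) = 73.5 servings → $62.48.
lentils only: max(430/37, 14.7/4.0) = 11.62 servings → $10.46.
cheddar + lentils with both tight: 1.324 servings and 3.609 servings → $4.37.
The minimum over all feasible corners is $4.37.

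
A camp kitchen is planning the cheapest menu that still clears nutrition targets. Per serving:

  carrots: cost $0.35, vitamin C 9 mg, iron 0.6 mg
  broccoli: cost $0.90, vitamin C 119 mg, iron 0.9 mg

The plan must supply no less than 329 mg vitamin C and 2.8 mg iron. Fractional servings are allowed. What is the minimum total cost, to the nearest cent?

$2.65

Check every corner: each single food scaled to meet both minima, and each pair solved so both constraints bind.
carrots only: max(329/9, 2.8/0.6) = 36.56 servings → $12.79.
broccoli only: max(329/119, 2.8/0.9) = 3.111 servings → $2.80.
carrots + broccoli with both tight: 0.5861 servings and 2.72 servings → $2.65.
The minimum over all feasible corners is $2.65.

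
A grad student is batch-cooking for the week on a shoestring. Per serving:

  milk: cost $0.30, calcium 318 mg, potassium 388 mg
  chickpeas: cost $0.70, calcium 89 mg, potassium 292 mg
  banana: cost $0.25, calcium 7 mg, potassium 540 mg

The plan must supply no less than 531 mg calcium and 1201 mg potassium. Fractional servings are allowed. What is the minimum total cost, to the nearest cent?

milk only: max(531/318, 1201/388) = 3.095 servings → $0.93.
chickpeas only: max(531/89, 1201/292) = 5.966 servings → $4.18.
banana only: max(531/7, 1201/540) = 75.86 servings → $18.96.
milk + chickpeas with both tight: 0.8258 servings and 3.016 servings → $2.36.
milk + banana with both tight: 1.647 servings and 1.041 servings → $0.75.
chickpeas + banana: intersection lies outside the first quadrant.
So the least-cost plan costs $0.75.

$0.75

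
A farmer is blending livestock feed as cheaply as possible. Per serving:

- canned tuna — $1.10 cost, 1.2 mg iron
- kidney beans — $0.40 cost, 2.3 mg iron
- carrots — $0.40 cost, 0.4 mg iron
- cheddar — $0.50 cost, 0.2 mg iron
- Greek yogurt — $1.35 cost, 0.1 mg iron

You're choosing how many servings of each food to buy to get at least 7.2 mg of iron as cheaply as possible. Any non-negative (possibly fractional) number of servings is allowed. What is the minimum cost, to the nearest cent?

Cost per mg of iron: kidney beans $0.1739, canned tuna $0.9167, carrots $1.0000, cheddar $2.5000, Greek yogurt $13.5000.
With no serving limits, use only kidney beans: 7.2 mg / 2.3 mg = 3.13 servings × $0.40 = $1.25.

$1.25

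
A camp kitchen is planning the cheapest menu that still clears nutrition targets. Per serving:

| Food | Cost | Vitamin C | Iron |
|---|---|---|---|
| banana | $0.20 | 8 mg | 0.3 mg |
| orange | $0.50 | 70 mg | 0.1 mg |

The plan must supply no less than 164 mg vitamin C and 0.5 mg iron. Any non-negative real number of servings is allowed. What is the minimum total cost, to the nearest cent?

$1.30

For a min-cost LP with two ≥-constraints, a basic feasible solution has at most two positive variables.
banana only: max(164/8, 0.5/0.3) = 20.5 servings → $4.10.
orange only: max(164/70, 0.5/0.1) = 5 servings → $2.50.
banana + orange with both tight: 0.9208 servings and 2.238 servings → $1.30.
The minimum over all feasible corners is $1.30.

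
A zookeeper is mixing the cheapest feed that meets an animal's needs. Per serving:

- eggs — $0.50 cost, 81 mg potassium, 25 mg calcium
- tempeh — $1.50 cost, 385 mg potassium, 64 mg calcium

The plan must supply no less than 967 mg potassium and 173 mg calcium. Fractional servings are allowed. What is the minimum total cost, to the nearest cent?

$3.96

With two linear requirements the optimum uses one or two foods; enumerate the corners.
eggs only: max(967/81, 173/25) = 11.94 servings → $5.97.
tempeh only: max(967/385, 173/64) = 2.703 servings → $4.05.
eggs + tempeh with both tight: 1.062 servings and 2.288 servings → $3.96.
The minimum over all feasible corners is $3.96.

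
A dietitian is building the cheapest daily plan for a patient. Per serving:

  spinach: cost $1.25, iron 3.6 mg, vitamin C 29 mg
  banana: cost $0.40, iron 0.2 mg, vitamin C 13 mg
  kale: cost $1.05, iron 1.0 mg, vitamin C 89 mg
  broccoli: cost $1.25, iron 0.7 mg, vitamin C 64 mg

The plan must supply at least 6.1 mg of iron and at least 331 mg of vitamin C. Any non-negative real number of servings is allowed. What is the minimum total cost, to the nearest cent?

$4.57

Minimising a linear cost over {iron ≥ 6.1, vitamin C ≥ 331, servings ≥ 0} — the optimum is at a vertex, using one or two foods.
spinach only: max(6.1/3.6, 331/29) = 11.41 servings → $14.27.
banana only: max(6.1/0.2, 331/13) = 30.5 servings → $12.20.
kale only: max(6.1/1.0, 331/89) = 6.1 servings → $6.41.
broccoli only: max(6.1/0.7, 331/64) = 8.714 servings → $10.89.
spinach + banana with both tight: 0.3195 servings and 24.75 servings → $10.30.
spinach + kale with both tight: 0.7272 servings and 3.482 servings → $4.57.
spinach + broccoli with both tight: 0.7554 servings and 4.83 servings → $6.98.
banana + kale: intersection lies outside the first quadrant.
banana + broccoli with both targets exact would need a negative amount; discard.
kale + broccoli: intersection lies outside the first quadrant.
So the least-cost plan costs $4.57.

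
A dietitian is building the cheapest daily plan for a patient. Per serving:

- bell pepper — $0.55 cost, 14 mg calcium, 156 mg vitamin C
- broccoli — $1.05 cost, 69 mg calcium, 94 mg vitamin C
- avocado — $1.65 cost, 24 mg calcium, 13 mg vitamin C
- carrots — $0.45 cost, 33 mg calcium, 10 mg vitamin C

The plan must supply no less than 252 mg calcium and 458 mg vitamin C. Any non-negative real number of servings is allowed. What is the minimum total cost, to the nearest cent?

$4.12

With two linear requirements the optimum uses one or two foods; enumerate the corners.
bell pepper only: max(252/14, 458/156) = 18 servings → $9.90.
broccoli only: max(252/69, 458/94) = 4.872 servings → $5.12.
avocado only: max(252/24, 458/13) = 35.23 servings → $58.13.
carrots only: max(252/33, 458/10) = 45.8 servings → $20.61.
bell pepper + broccoli with both tight: 0.8376 servings and 3.482 servings → $4.12.
bell pepper + avocado with both tight: 2.166 servings and 9.236 servings → $16.43.
bell pepper + carrots with both tight: 2.515 servings and 6.569 servings → $4.34.
broccoli + avocado with both targets exact would need a negative amount; discard.
broccoli + carrots: intersection lies outside the first quadrant.
avocado + carrots: the both-tight solution has a negative serving — not a feasible corner.
So the least-cost plan costs $4.12.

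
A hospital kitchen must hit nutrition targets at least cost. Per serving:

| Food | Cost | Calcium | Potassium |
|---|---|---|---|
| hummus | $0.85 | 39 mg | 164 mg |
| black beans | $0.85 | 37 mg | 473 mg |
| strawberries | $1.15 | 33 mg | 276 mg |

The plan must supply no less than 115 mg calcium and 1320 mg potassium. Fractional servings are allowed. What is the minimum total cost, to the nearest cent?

A basic optimal solution has at most two foods positive. Try each food alone and each pair with both targets met exactly.
hummus only: max(115/39, 1320/164) = 8.049 servings → $6.84.
black beans only: max(115/37, 1320/473) = 3.108 servings → $2.64.
strawberries only: max(115/33, 1320/276) = 4.783 servings → $5.50.
hummus + black beans with both tight: 0.4487 servings and 2.635 servings → $2.62.
hummus + strawberries: the both-tight solution has a negative serving — not a feasible corner.
black beans + strawberries with both tight: 2.19 servings and 1.029 servings → $3.05.
The minimum over all feasible corners is $2.62.

$2.62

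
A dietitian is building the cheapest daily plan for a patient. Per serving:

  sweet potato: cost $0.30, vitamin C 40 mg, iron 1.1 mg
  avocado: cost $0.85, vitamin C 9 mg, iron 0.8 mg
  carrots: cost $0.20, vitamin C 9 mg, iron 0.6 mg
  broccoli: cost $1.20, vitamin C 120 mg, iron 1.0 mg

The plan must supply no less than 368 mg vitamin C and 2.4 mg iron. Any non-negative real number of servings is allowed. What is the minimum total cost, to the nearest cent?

$2.76

Check every corner: each single food scaled to meet both minima, and each pair solved so both constraints bind.
sweet potato only: max(368/40, 2.4/1.1) = 9.2 servings → $2.76.
avocado only: max(368/9, 2.4/0.8) = 40.89 servings → $34.76.
carrots only: max(368/9, 2.4/0.6) = 40.89 servings → $8.18.
broccoli only: max(368/120, 2.4/1.0) = 3.067 servings → $3.68.
sweet potato + avocado: the both-tight solution has a negative serving — not a feasible corner.
sweet potato + carrots: the both-tight solution has a negative serving — not a feasible corner.
sweet potato + broccoli with both targets exact would need a negative amount; discard.
avocado + carrots: the both-tight solution has a negative serving — not a feasible corner.
avocado + broccoli with both targets exact would need a negative amount; discard.
carrots + broccoli with both targets exact would need a negative amount; discard.
The minimum over all feasible corners is $2.76.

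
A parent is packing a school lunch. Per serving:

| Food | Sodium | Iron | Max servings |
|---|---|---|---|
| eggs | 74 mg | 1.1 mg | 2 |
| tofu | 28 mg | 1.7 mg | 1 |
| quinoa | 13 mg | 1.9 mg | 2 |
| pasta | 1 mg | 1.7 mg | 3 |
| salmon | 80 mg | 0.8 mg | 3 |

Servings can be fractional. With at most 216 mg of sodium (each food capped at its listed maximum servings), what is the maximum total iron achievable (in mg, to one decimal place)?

12.9 mg

Iron per mg sodium: pasta 1.7, quinoa 0.1462, tofu 0.06071, eggs 0.01486, salmon 0.01.
Take 3 servings of pasta: uses 3 mg sodium, +5.1 mg iron (running total 5.1 mg).
Take 2 servings of quinoa: uses 26 mg sodium, +3.8 mg iron (running total 8.9 mg).
Take 1 serving of tofu: uses 28 mg sodium, +1.7 mg iron (running total 10.6 mg).
Take 2 servings of eggs: uses 148 mg sodium, +2.2 mg iron (running total 12.8 mg).
Take 0.1375 servings of salmon: uses 11 mg sodium, +0.1 mg iron (running total 12.9 mg).
Greedy by best ratio exhausts the sodium allowance optimally: 12.9 mg.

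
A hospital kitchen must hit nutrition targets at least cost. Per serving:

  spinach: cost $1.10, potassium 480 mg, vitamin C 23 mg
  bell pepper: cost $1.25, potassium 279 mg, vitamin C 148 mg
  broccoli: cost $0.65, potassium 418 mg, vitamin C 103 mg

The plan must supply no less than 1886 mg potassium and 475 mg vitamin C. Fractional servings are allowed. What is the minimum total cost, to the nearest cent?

Two binding constraints pin down two serving amounts, so the optimal mix uses at most two foods. The candidates are each food alone (scaled to the tighter of potassium/vitamin C) and each pair with both constraints tight.
spinach only: max(1886/480, 475/23) = 20.65 servings → $22.72.
bell pepper only: max(1886/279, 475/148) = 6.76 servings → $8.45.
broccoli only: max(1886/418, 475/103) = 4.612 servings → $3.00.
spinach + bell pepper with both tight: 2.269 servings and 2.857 servings → $6.07.
spinach + broccoli: the both-tight solution has a negative serving — not a feasible corner.
bell pepper + broccoli with both tight: 0.1296 servings and 4.425 servings → $3.04.
So the least-cost plan costs $3.00.

$3.00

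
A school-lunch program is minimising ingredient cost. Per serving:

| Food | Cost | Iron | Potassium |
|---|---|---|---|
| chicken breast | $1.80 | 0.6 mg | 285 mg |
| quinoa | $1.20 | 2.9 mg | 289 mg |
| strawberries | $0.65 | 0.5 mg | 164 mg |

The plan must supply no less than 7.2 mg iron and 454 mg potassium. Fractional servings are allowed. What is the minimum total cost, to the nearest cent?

$2.98

Two binding constraints pin down two serving amounts, so the optimal mix uses at most two foods. The candidates are each food alone (scaled to the tighter of iron/potassium) and each pair with both constraints tight.
chicken breast only: max(7.2/0.6, 454/285) = 12 servings → $21.60.
quinoa only: max(7.2/2.9, 454/289) = 2.483 servings → $2.98.
strawberries only: max(7.2/0.5, 454/164) = 14.4 servings → $9.36.
chicken breast + quinoa: intersection lies outside the first quadrant.
chicken breast + strawberries: intersection lies outside the first quadrant.
quinoa + strawberries: intersection lies outside the first quadrant.
The minimum over all feasible corners is $2.98.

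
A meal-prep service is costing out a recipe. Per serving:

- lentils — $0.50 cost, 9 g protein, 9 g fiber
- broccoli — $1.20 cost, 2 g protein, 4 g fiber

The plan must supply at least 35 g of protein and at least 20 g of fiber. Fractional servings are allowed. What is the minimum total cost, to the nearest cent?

At the optimum either one food covers both requirements or two foods hit both targets exactly; no other combination can be cheaper.
lentils only: max(35/9, 20/9) = 3.889 servings → $1.94.
broccoli only: max(35/2, 20/4) = 17.5 servings → $21.00.
lentils + broccoli: intersection lies outside the first quadrant.
So the least-cost plan costs $1.94.

$1.94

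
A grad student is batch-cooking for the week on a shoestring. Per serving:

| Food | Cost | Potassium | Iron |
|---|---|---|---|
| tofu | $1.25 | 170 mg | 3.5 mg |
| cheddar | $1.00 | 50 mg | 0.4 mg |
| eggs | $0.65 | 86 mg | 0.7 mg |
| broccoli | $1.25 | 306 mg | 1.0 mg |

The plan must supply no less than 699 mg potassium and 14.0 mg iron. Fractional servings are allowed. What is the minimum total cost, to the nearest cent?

$5.07

At the optimum either one food covers both requirements or two foods hit both targets exactly; no other combination can be cheaper.
tofu only: max(699/170, 14.0/3.5) = 4.112 servings → $5.14.
cheddar only: max(699/50, 14.0/0.4) = 35 servings → $35.00.
eggs only: max(699/86, 14.0/0.7) = 20 servings → $13.00.
broccoli only: max(699/306, 14.0/1.0) = 14 servings → $17.50.
tofu + cheddar with both tight: 3.929 servings and 0.6215 servings → $5.53.
tofu + eggs with both tight: 3.927 servings and 0.3654 servings → $5.15.
tofu + broccoli with both tight: 3.979 servings and 0.07381 servings → $5.07.
cheddar + eggs: intersection lies outside the first quadrant.
cheddar + broccoli: intersection lies outside the first quadrant.
eggs + broccoli: intersection lies outside the first quadrant.
So the least-cost plan costs $5.07.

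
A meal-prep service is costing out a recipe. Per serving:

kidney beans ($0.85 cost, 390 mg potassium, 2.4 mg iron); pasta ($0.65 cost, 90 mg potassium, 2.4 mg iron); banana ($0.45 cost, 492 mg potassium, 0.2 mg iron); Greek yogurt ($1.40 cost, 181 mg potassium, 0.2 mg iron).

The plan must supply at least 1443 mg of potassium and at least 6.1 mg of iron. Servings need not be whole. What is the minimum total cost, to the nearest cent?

Check every corner: each single food scaled to meet both minima, and each pair solved so both constraints bind.
kidney beans only: max(1443/390, 6.1/2.4) = 3.7 servings → $3.15.
pasta only: max(1443/90, 6.1/2.4) = 16.03 servings → $10.42.
banana only: max(1443/492, 6.1/0.2) = 30.5 servings → $13.72.
Greek yogurt only: max(1443/181, 6.1/0.2) = 30.5 servings → $42.70.
kidney beans + pasta: the both-tight solution has a negative serving — not a feasible corner.
kidney beans + banana with both tight: 2.46 servings and 0.9831 servings → $2.53.
kidney beans + Greek yogurt with both tight: 2.288 servings and 3.042 servings → $6.20.
pasta + banana with both tight: 2.333 servings and 2.506 servings → $2.64.
pasta + Greek yogurt with both tight: 1.958 servings and 6.999 servings → $11.07.
banana + Greek yogurt: the both-tight solution has a negative serving — not a feasible corner.
So the least-cost plan costs $2.53.

$2.53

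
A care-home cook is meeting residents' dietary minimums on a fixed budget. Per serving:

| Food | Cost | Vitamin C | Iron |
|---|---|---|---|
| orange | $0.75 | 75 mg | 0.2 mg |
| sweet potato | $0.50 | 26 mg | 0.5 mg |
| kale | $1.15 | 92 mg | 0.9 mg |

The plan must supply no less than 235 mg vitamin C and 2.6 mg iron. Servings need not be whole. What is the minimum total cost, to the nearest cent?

$3.15

At the optimum either one food covers both requirements or two foods hit both targets exactly; no other combination can be cheaper.
orange only: max(235/75, 2.6/0.2) = 13 servings → $9.75.
sweet potato only: max(235/26, 2.6/0.5) = 9.038 servings → $4.52.
kale only: max(235/92, 2.6/0.9) = 2.889 servings → $3.32.
orange + sweet potato with both tight: 1.545 servings and 4.582 servings → $3.45.
orange + kale with both targets exact would need a negative amount; discard.
sweet potato + kale with both tight: 1.226 servings and 2.208 servings → $3.15.
Cheapest feasible corner: $3.15.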